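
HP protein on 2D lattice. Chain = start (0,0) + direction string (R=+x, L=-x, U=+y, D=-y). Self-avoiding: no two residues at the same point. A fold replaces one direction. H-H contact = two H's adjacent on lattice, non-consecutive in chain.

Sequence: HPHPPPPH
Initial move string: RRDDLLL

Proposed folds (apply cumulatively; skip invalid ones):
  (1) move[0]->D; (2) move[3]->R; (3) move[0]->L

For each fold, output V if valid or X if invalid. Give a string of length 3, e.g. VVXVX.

Initial: RRDDLLL -> [(0, 0), (1, 0), (2, 0), (2, -1), (2, -2), (1, -2), (0, -2), (-1, -2)]
Fold 1: move[0]->D => DRDDLLL VALID
Fold 2: move[3]->R => DRDRLLL INVALID (collision), skipped
Fold 3: move[0]->L => LRDDLLL INVALID (collision), skipped

Answer: VXX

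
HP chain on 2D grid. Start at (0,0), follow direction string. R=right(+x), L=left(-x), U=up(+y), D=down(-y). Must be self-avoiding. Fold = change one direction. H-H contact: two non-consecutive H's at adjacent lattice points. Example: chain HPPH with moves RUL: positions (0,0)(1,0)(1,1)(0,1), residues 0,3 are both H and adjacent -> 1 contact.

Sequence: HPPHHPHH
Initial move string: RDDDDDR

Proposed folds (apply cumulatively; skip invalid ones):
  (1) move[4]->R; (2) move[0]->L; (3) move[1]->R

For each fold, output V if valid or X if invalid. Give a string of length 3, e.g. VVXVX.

Initial: RDDDDDR -> [(0, 0), (1, 0), (1, -1), (1, -2), (1, -3), (1, -4), (1, -5), (2, -5)]
Fold 1: move[4]->R => RDDDRDR VALID
Fold 2: move[0]->L => LDDDRDR VALID
Fold 3: move[1]->R => LRDDRDR INVALID (collision), skipped

Answer: VVX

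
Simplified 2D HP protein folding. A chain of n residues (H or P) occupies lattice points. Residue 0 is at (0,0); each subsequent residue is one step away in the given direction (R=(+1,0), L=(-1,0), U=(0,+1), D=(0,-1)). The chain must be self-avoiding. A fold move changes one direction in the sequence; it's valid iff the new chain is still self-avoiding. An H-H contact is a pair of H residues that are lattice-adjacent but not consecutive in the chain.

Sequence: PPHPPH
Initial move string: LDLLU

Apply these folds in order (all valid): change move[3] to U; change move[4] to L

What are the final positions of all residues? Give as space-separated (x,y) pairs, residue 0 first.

Initial moves: LDLLU
Fold: move[3]->U => LDLUU (positions: [(0, 0), (-1, 0), (-1, -1), (-2, -1), (-2, 0), (-2, 1)])
Fold: move[4]->L => LDLUL (positions: [(0, 0), (-1, 0), (-1, -1), (-2, -1), (-2, 0), (-3, 0)])

Answer: (0,0) (-1,0) (-1,-1) (-2,-1) (-2,0) (-3,0)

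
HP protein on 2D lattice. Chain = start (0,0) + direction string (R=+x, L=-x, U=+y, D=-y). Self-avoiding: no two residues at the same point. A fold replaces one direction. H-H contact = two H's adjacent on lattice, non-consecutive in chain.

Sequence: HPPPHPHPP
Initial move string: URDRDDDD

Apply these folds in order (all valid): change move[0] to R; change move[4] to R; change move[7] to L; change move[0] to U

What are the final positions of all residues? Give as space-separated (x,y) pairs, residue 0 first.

Answer: (0,0) (0,1) (1,1) (1,0) (2,0) (3,0) (3,-1) (3,-2) (2,-2)

Derivation:
Initial moves: URDRDDDD
Fold: move[0]->R => RRDRDDDD (positions: [(0, 0), (1, 0), (2, 0), (2, -1), (3, -1), (3, -2), (3, -3), (3, -4), (3, -5)])
Fold: move[4]->R => RRDRRDDD (positions: [(0, 0), (1, 0), (2, 0), (2, -1), (3, -1), (4, -1), (4, -2), (4, -3), (4, -4)])
Fold: move[7]->L => RRDRRDDL (positions: [(0, 0), (1, 0), (2, 0), (2, -1), (3, -1), (4, -1), (4, -2), (4, -3), (3, -3)])
Fold: move[0]->U => URDRRDDL (positions: [(0, 0), (0, 1), (1, 1), (1, 0), (2, 0), (3, 0), (3, -1), (3, -2), (2, -2)])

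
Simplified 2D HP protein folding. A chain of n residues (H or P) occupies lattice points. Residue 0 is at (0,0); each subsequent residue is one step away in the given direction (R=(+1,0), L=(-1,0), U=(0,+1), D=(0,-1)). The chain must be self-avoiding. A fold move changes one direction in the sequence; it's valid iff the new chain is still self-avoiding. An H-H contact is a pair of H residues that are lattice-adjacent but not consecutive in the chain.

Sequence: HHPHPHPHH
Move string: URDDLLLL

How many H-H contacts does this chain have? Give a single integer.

Answer: 2

Derivation:
Positions: [(0, 0), (0, 1), (1, 1), (1, 0), (1, -1), (0, -1), (-1, -1), (-2, -1), (-3, -1)]
H-H contact: residue 0 @(0,0) - residue 3 @(1, 0)
H-H contact: residue 0 @(0,0) - residue 5 @(0, -1)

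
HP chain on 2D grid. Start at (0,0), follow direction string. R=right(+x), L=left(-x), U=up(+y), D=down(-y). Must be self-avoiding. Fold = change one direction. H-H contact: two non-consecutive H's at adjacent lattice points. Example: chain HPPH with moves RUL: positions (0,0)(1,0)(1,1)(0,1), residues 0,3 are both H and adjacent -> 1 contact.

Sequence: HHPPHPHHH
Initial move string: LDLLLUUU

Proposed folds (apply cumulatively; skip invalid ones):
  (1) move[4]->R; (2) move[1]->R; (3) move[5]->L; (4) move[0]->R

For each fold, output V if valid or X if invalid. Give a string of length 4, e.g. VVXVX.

Answer: XXVV

Derivation:
Initial: LDLLLUUU -> [(0, 0), (-1, 0), (-1, -1), (-2, -1), (-3, -1), (-4, -1), (-4, 0), (-4, 1), (-4, 2)]
Fold 1: move[4]->R => LDLLRUUU INVALID (collision), skipped
Fold 2: move[1]->R => LRLLLUUU INVALID (collision), skipped
Fold 3: move[5]->L => LDLLLLUU VALID
Fold 4: move[0]->R => RDLLLLUU VALID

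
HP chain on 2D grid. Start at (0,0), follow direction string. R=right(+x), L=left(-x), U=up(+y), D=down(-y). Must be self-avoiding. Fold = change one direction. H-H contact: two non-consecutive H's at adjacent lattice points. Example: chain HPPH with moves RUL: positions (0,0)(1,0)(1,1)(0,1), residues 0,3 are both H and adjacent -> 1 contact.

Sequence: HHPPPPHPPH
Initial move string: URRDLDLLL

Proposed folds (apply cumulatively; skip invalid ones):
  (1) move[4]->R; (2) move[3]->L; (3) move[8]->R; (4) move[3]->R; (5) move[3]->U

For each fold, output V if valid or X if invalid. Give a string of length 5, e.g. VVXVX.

Answer: VXXVX

Derivation:
Initial: URRDLDLLL -> [(0, 0), (0, 1), (1, 1), (2, 1), (2, 0), (1, 0), (1, -1), (0, -1), (-1, -1), (-2, -1)]
Fold 1: move[4]->R => URRDRDLLL VALID
Fold 2: move[3]->L => URRLRDLLL INVALID (collision), skipped
Fold 3: move[8]->R => URRDRDLLR INVALID (collision), skipped
Fold 4: move[3]->R => URRRRDLLL VALID
Fold 5: move[3]->U => URRURDLLL INVALID (collision), skipped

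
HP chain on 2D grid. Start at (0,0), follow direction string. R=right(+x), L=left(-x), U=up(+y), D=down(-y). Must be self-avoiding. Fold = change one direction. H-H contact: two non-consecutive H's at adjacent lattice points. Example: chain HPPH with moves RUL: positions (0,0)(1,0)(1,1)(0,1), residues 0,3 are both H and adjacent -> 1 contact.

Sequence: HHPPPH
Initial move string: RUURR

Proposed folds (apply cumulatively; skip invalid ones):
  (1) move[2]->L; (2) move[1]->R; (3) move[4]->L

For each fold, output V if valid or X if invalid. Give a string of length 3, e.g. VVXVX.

Answer: XVX

Derivation:
Initial: RUURR -> [(0, 0), (1, 0), (1, 1), (1, 2), (2, 2), (3, 2)]
Fold 1: move[2]->L => RULRR INVALID (collision), skipped
Fold 2: move[1]->R => RRURR VALID
Fold 3: move[4]->L => RRURL INVALID (collision), skipped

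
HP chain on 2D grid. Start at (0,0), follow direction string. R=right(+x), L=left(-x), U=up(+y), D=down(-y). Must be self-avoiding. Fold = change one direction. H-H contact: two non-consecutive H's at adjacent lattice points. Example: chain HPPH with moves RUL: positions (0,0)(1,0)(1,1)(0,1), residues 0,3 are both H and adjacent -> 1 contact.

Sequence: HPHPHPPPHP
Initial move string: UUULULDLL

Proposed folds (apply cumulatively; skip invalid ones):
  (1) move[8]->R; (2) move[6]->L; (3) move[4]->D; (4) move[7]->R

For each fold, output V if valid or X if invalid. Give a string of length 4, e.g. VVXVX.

Answer: XVVX

Derivation:
Initial: UUULULDLL -> [(0, 0), (0, 1), (0, 2), (0, 3), (-1, 3), (-1, 4), (-2, 4), (-2, 3), (-3, 3), (-4, 3)]
Fold 1: move[8]->R => UUULULDLR INVALID (collision), skipped
Fold 2: move[6]->L => UUULULLLL VALID
Fold 3: move[4]->D => UUULDLLLL VALID
Fold 4: move[7]->R => UUULDLLRL INVALID (collision), skipped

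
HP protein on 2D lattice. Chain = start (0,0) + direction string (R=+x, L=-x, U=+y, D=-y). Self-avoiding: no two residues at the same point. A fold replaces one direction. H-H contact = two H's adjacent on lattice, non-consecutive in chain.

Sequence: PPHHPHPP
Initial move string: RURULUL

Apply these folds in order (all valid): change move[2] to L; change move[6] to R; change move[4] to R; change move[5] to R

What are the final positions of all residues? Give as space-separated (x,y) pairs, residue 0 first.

Initial moves: RURULUL
Fold: move[2]->L => RULULUL (positions: [(0, 0), (1, 0), (1, 1), (0, 1), (0, 2), (-1, 2), (-1, 3), (-2, 3)])
Fold: move[6]->R => RULULUR (positions: [(0, 0), (1, 0), (1, 1), (0, 1), (0, 2), (-1, 2), (-1, 3), (0, 3)])
Fold: move[4]->R => RULURUR (positions: [(0, 0), (1, 0), (1, 1), (0, 1), (0, 2), (1, 2), (1, 3), (2, 3)])
Fold: move[5]->R => RULURRR (positions: [(0, 0), (1, 0), (1, 1), (0, 1), (0, 2), (1, 2), (2, 2), (3, 2)])

Answer: (0,0) (1,0) (1,1) (0,1) (0,2) (1,2) (2,2) (3,2)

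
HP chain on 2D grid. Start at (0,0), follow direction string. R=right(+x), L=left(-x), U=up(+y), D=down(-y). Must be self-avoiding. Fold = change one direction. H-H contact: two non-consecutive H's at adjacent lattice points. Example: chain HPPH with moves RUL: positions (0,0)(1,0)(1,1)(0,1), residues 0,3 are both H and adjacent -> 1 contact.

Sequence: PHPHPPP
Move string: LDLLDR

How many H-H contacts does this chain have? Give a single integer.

Answer: 0

Derivation:
Positions: [(0, 0), (-1, 0), (-1, -1), (-2, -1), (-3, -1), (-3, -2), (-2, -2)]
No H-H contacts found.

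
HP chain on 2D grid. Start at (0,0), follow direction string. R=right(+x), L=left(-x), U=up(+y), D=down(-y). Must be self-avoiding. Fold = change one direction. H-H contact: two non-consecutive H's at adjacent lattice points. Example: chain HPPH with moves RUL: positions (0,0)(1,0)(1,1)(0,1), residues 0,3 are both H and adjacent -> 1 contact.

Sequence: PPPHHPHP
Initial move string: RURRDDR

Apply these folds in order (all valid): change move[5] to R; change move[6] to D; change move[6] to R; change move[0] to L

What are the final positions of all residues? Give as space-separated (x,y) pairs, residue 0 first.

Initial moves: RURRDDR
Fold: move[5]->R => RURRDRR (positions: [(0, 0), (1, 0), (1, 1), (2, 1), (3, 1), (3, 0), (4, 0), (5, 0)])
Fold: move[6]->D => RURRDRD (positions: [(0, 0), (1, 0), (1, 1), (2, 1), (3, 1), (3, 0), (4, 0), (4, -1)])
Fold: move[6]->R => RURRDRR (positions: [(0, 0), (1, 0), (1, 1), (2, 1), (3, 1), (3, 0), (4, 0), (5, 0)])
Fold: move[0]->L => LURRDRR (positions: [(0, 0), (-1, 0), (-1, 1), (0, 1), (1, 1), (1, 0), (2, 0), (3, 0)])

Answer: (0,0) (-1,0) (-1,1) (0,1) (1,1) (1,0) (2,0) (3,0)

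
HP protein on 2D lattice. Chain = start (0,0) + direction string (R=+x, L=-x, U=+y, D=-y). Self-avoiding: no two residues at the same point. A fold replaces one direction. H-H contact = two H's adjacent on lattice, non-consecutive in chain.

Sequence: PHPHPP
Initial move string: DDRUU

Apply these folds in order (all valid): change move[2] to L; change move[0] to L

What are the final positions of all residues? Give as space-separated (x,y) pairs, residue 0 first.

Initial moves: DDRUU
Fold: move[2]->L => DDLUU (positions: [(0, 0), (0, -1), (0, -2), (-1, -2), (-1, -1), (-1, 0)])
Fold: move[0]->L => LDLUU (positions: [(0, 0), (-1, 0), (-1, -1), (-2, -1), (-2, 0), (-2, 1)])

Answer: (0,0) (-1,0) (-1,-1) (-2,-1) (-2,0) (-2,1)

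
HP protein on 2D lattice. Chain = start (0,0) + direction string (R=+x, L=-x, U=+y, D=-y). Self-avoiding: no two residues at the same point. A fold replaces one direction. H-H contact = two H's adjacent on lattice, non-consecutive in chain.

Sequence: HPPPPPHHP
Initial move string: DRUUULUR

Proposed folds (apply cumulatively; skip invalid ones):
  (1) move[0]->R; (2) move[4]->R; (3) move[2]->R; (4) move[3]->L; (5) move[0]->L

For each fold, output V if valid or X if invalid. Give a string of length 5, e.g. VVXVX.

Initial: DRUUULUR -> [(0, 0), (0, -1), (1, -1), (1, 0), (1, 1), (1, 2), (0, 2), (0, 3), (1, 3)]
Fold 1: move[0]->R => RRUUULUR VALID
Fold 2: move[4]->R => RRUURLUR INVALID (collision), skipped
Fold 3: move[2]->R => RRRUULUR VALID
Fold 4: move[3]->L => RRRLULUR INVALID (collision), skipped
Fold 5: move[0]->L => LRRUULUR INVALID (collision), skipped

Answer: VXVXX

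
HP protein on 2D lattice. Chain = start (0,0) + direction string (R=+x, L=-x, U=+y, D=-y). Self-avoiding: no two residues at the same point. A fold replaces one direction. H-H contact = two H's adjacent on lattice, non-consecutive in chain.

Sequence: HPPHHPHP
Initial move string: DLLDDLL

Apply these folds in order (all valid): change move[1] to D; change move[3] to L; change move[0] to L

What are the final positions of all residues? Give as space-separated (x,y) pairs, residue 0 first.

Initial moves: DLLDDLL
Fold: move[1]->D => DDLDDLL (positions: [(0, 0), (0, -1), (0, -2), (-1, -2), (-1, -3), (-1, -4), (-2, -4), (-3, -4)])
Fold: move[3]->L => DDLLDLL (positions: [(0, 0), (0, -1), (0, -2), (-1, -2), (-2, -2), (-2, -3), (-3, -3), (-4, -3)])
Fold: move[0]->L => LDLLDLL (positions: [(0, 0), (-1, 0), (-1, -1), (-2, -1), (-3, -1), (-3, -2), (-4, -2), (-5, -2)])

Answer: (0,0) (-1,0) (-1,-1) (-2,-1) (-3,-1) (-3,-2) (-4,-2) (-5,-2)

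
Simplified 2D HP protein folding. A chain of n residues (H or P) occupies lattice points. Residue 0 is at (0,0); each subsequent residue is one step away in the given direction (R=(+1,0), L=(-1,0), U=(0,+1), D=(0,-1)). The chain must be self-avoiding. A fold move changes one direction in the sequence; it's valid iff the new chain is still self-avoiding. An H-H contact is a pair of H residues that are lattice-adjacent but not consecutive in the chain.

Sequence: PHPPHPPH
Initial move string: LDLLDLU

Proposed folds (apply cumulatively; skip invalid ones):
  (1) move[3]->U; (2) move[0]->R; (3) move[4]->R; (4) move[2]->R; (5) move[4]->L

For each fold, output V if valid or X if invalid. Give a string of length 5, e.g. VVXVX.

Answer: XVXXV

Derivation:
Initial: LDLLDLU -> [(0, 0), (-1, 0), (-1, -1), (-2, -1), (-3, -1), (-3, -2), (-4, -2), (-4, -1)]
Fold 1: move[3]->U => LDLUDLU INVALID (collision), skipped
Fold 2: move[0]->R => RDLLDLU VALID
Fold 3: move[4]->R => RDLLRLU INVALID (collision), skipped
Fold 4: move[2]->R => RDRLDLU INVALID (collision), skipped
Fold 5: move[4]->L => RDLLLLU VALID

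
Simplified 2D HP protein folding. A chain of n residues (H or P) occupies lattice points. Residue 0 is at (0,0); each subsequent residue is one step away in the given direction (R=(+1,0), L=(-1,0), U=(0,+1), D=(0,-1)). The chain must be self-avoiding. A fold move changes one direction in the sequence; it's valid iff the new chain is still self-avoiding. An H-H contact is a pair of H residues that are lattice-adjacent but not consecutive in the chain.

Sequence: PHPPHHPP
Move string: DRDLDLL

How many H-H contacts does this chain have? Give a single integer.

Positions: [(0, 0), (0, -1), (1, -1), (1, -2), (0, -2), (0, -3), (-1, -3), (-2, -3)]
H-H contact: residue 1 @(0,-1) - residue 4 @(0, -2)

Answer: 1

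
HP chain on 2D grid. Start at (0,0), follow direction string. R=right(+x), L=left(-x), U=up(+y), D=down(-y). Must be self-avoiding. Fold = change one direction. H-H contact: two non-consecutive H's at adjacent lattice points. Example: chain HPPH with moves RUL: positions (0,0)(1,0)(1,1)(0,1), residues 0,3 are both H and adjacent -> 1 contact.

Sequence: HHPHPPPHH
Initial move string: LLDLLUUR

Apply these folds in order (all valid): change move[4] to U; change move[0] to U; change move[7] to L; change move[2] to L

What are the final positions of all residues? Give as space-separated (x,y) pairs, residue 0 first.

Answer: (0,0) (0,1) (-1,1) (-2,1) (-3,1) (-3,2) (-3,3) (-3,4) (-4,4)

Derivation:
Initial moves: LLDLLUUR
Fold: move[4]->U => LLDLUUUR (positions: [(0, 0), (-1, 0), (-2, 0), (-2, -1), (-3, -1), (-3, 0), (-3, 1), (-3, 2), (-2, 2)])
Fold: move[0]->U => ULDLUUUR (positions: [(0, 0), (0, 1), (-1, 1), (-1, 0), (-2, 0), (-2, 1), (-2, 2), (-2, 3), (-1, 3)])
Fold: move[7]->L => ULDLUUUL (positions: [(0, 0), (0, 1), (-1, 1), (-1, 0), (-2, 0), (-2, 1), (-2, 2), (-2, 3), (-3, 3)])
Fold: move[2]->L => ULLLUUUL (positions: [(0, 0), (0, 1), (-1, 1), (-2, 1), (-3, 1), (-3, 2), (-3, 3), (-3, 4), (-4, 4)])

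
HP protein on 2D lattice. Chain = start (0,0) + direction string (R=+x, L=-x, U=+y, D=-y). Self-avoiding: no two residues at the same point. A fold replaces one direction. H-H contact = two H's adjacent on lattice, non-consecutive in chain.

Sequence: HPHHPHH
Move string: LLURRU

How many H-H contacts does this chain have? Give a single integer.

Positions: [(0, 0), (-1, 0), (-2, 0), (-2, 1), (-1, 1), (0, 1), (0, 2)]
H-H contact: residue 0 @(0,0) - residue 5 @(0, 1)

Answer: 1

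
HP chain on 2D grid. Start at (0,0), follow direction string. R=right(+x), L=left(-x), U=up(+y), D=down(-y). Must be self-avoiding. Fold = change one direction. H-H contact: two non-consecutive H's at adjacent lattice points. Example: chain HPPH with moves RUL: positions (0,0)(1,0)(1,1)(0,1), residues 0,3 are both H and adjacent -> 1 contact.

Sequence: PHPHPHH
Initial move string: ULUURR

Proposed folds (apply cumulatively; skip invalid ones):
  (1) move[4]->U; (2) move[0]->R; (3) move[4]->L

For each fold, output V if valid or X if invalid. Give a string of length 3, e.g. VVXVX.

Initial: ULUURR -> [(0, 0), (0, 1), (-1, 1), (-1, 2), (-1, 3), (0, 3), (1, 3)]
Fold 1: move[4]->U => ULUUUR VALID
Fold 2: move[0]->R => RLUUUR INVALID (collision), skipped
Fold 3: move[4]->L => ULUULR INVALID (collision), skipped

Answer: VXX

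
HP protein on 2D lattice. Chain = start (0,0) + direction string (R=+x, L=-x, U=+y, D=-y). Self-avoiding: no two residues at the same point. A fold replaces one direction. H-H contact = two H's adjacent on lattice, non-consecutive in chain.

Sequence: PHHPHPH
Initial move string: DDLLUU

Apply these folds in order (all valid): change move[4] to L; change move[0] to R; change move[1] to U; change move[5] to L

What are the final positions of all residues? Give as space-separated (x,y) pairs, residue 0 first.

Initial moves: DDLLUU
Fold: move[4]->L => DDLLLU (positions: [(0, 0), (0, -1), (0, -2), (-1, -2), (-2, -2), (-3, -2), (-3, -1)])
Fold: move[0]->R => RDLLLU (positions: [(0, 0), (1, 0), (1, -1), (0, -1), (-1, -1), (-2, -1), (-2, 0)])
Fold: move[1]->U => RULLLU (positions: [(0, 0), (1, 0), (1, 1), (0, 1), (-1, 1), (-2, 1), (-2, 2)])
Fold: move[5]->L => RULLLL (positions: [(0, 0), (1, 0), (1, 1), (0, 1), (-1, 1), (-2, 1), (-3, 1)])

Answer: (0,0) (1,0) (1,1) (0,1) (-1,1) (-2,1) (-3,1)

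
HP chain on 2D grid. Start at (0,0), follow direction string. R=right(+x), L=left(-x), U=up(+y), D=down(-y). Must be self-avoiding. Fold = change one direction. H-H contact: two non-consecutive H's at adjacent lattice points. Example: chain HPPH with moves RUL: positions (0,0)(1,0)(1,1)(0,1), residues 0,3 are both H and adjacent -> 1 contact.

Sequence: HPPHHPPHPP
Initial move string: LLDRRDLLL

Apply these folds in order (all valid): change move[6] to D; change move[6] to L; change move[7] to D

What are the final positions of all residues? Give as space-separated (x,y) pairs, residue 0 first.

Answer: (0,0) (-1,0) (-2,0) (-2,-1) (-1,-1) (0,-1) (0,-2) (-1,-2) (-1,-3) (-2,-3)

Derivation:
Initial moves: LLDRRDLLL
Fold: move[6]->D => LLDRRDDLL (positions: [(0, 0), (-1, 0), (-2, 0), (-2, -1), (-1, -1), (0, -1), (0, -2), (0, -3), (-1, -3), (-2, -3)])
Fold: move[6]->L => LLDRRDLLL (positions: [(0, 0), (-1, 0), (-2, 0), (-2, -1), (-1, -1), (0, -1), (0, -2), (-1, -2), (-2, -2), (-3, -2)])
Fold: move[7]->D => LLDRRDLDL (positions: [(0, 0), (-1, 0), (-2, 0), (-2, -1), (-1, -1), (0, -1), (0, -2), (-1, -2), (-1, -3), (-2, -3)])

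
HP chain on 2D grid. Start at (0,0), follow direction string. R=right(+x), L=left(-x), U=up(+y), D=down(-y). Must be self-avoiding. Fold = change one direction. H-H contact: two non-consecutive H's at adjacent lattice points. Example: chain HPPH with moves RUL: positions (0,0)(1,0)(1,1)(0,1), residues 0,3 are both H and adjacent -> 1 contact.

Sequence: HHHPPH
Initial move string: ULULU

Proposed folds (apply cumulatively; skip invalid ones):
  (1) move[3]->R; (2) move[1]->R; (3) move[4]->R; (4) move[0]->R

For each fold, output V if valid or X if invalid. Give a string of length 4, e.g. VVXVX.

Initial: ULULU -> [(0, 0), (0, 1), (-1, 1), (-1, 2), (-2, 2), (-2, 3)]
Fold 1: move[3]->R => ULURU VALID
Fold 2: move[1]->R => URURU VALID
Fold 3: move[4]->R => URURR VALID
Fold 4: move[0]->R => RRURR VALID

Answer: VVVV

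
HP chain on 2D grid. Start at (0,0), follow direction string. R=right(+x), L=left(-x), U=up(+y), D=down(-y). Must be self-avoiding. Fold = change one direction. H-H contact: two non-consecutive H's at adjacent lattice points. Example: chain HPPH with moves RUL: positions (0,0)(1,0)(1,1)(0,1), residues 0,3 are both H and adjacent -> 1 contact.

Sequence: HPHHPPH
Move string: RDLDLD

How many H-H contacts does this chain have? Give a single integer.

Positions: [(0, 0), (1, 0), (1, -1), (0, -1), (0, -2), (-1, -2), (-1, -3)]
H-H contact: residue 0 @(0,0) - residue 3 @(0, -1)

Answer: 1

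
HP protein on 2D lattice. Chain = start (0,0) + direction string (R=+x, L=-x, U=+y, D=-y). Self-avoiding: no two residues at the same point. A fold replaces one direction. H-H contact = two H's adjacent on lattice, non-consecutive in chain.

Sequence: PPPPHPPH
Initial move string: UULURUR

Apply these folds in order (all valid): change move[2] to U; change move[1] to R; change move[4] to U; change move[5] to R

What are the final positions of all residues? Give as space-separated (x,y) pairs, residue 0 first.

Initial moves: UULURUR
Fold: move[2]->U => UUUURUR (positions: [(0, 0), (0, 1), (0, 2), (0, 3), (0, 4), (1, 4), (1, 5), (2, 5)])
Fold: move[1]->R => URUURUR (positions: [(0, 0), (0, 1), (1, 1), (1, 2), (1, 3), (2, 3), (2, 4), (3, 4)])
Fold: move[4]->U => URUUUUR (positions: [(0, 0), (0, 1), (1, 1), (1, 2), (1, 3), (1, 4), (1, 5), (2, 5)])
Fold: move[5]->R => URUUURR (positions: [(0, 0), (0, 1), (1, 1), (1, 2), (1, 3), (1, 4), (2, 4), (3, 4)])

Answer: (0,0) (0,1) (1,1) (1,2) (1,3) (1,4) (2,4) (3,4)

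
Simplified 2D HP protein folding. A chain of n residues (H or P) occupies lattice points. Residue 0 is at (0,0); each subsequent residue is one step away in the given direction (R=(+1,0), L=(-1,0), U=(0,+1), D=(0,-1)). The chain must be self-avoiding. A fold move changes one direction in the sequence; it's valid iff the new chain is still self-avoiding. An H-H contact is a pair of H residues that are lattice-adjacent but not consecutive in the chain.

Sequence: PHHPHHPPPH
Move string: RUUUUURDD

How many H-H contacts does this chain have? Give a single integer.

Answer: 1

Derivation:
Positions: [(0, 0), (1, 0), (1, 1), (1, 2), (1, 3), (1, 4), (1, 5), (2, 5), (2, 4), (2, 3)]
H-H contact: residue 4 @(1,3) - residue 9 @(2, 3)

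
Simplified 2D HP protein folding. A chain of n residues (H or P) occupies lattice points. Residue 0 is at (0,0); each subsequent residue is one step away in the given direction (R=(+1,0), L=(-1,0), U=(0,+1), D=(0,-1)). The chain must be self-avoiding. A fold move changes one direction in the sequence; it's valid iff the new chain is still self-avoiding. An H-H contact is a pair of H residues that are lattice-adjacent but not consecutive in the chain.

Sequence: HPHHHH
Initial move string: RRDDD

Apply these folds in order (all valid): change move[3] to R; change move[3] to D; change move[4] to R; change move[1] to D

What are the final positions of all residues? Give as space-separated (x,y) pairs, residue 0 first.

Initial moves: RRDDD
Fold: move[3]->R => RRDRD (positions: [(0, 0), (1, 0), (2, 0), (2, -1), (3, -1), (3, -2)])
Fold: move[3]->D => RRDDD (positions: [(0, 0), (1, 0), (2, 0), (2, -1), (2, -2), (2, -3)])
Fold: move[4]->R => RRDDR (positions: [(0, 0), (1, 0), (2, 0), (2, -1), (2, -2), (3, -2)])
Fold: move[1]->D => RDDDR (positions: [(0, 0), (1, 0), (1, -1), (1, -2), (1, -3), (2, -3)])

Answer: (0,0) (1,0) (1,-1) (1,-2) (1,-3) (2,-3)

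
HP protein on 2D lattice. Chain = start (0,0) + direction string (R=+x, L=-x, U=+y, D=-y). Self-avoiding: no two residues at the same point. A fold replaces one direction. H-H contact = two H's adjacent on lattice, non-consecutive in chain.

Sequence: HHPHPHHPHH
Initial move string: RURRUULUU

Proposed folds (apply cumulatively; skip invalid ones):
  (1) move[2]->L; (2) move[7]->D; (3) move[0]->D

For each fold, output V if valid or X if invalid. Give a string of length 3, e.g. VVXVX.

Initial: RURRUULUU -> [(0, 0), (1, 0), (1, 1), (2, 1), (3, 1), (3, 2), (3, 3), (2, 3), (2, 4), (2, 5)]
Fold 1: move[2]->L => RULRUULUU INVALID (collision), skipped
Fold 2: move[7]->D => RURRUULDU INVALID (collision), skipped
Fold 3: move[0]->D => DURRUULUU INVALID (collision), skipped

Answer: XXX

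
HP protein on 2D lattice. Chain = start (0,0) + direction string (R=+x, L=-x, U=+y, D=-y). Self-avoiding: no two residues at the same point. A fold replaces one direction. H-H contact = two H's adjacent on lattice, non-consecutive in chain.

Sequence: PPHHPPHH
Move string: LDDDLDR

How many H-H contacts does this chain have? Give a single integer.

Answer: 0

Derivation:
Positions: [(0, 0), (-1, 0), (-1, -1), (-1, -2), (-1, -3), (-2, -3), (-2, -4), (-1, -4)]
No H-H contacts found.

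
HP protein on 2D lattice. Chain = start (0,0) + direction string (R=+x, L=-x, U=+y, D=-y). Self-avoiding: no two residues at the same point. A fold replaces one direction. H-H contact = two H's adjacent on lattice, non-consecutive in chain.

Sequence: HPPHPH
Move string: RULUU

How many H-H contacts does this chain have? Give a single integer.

Positions: [(0, 0), (1, 0), (1, 1), (0, 1), (0, 2), (0, 3)]
H-H contact: residue 0 @(0,0) - residue 3 @(0, 1)

Answer: 1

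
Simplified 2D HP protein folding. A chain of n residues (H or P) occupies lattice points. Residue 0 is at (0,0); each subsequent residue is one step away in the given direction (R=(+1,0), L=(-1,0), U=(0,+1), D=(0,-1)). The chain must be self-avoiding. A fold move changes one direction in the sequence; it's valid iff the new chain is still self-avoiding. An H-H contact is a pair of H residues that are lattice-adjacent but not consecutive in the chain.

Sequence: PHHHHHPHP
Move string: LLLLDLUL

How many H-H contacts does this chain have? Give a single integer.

Positions: [(0, 0), (-1, 0), (-2, 0), (-3, 0), (-4, 0), (-4, -1), (-5, -1), (-5, 0), (-6, 0)]
H-H contact: residue 4 @(-4,0) - residue 7 @(-5, 0)

Answer: 1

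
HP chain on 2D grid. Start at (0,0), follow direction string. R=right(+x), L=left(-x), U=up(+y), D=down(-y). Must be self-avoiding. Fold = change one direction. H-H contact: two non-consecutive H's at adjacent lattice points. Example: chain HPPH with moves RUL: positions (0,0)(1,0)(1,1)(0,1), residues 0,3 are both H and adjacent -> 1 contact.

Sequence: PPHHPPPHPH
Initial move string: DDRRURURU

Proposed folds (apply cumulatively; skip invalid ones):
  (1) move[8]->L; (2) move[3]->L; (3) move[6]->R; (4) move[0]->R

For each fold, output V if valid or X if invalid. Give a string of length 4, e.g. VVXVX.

Initial: DDRRURURU -> [(0, 0), (0, -1), (0, -2), (1, -2), (2, -2), (2, -1), (3, -1), (3, 0), (4, 0), (4, 1)]
Fold 1: move[8]->L => DDRRURURL INVALID (collision), skipped
Fold 2: move[3]->L => DDRLURURU INVALID (collision), skipped
Fold 3: move[6]->R => DDRRURRRU VALID
Fold 4: move[0]->R => RDRRURRRU VALID

Answer: XXVV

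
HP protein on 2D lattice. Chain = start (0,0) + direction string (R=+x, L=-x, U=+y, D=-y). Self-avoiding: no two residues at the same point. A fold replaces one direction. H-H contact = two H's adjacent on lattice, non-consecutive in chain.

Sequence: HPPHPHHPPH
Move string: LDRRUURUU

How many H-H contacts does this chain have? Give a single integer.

Positions: [(0, 0), (-1, 0), (-1, -1), (0, -1), (1, -1), (1, 0), (1, 1), (2, 1), (2, 2), (2, 3)]
H-H contact: residue 0 @(0,0) - residue 5 @(1, 0)
H-H contact: residue 0 @(0,0) - residue 3 @(0, -1)

Answer: 2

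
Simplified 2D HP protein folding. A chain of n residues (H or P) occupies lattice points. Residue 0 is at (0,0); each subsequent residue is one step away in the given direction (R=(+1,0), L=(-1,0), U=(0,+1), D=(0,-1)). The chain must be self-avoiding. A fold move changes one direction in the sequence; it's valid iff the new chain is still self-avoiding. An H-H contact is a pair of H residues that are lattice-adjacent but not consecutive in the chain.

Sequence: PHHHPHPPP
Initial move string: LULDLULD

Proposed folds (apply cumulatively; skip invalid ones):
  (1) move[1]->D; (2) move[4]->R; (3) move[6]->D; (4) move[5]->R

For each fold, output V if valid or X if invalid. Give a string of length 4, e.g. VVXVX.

Answer: VXXX

Derivation:
Initial: LULDLULD -> [(0, 0), (-1, 0), (-1, 1), (-2, 1), (-2, 0), (-3, 0), (-3, 1), (-4, 1), (-4, 0)]
Fold 1: move[1]->D => LDLDLULD VALID
Fold 2: move[4]->R => LDLDRULD INVALID (collision), skipped
Fold 3: move[6]->D => LDLDLUDD INVALID (collision), skipped
Fold 4: move[5]->R => LDLDLRLD INVALID (collision), skipped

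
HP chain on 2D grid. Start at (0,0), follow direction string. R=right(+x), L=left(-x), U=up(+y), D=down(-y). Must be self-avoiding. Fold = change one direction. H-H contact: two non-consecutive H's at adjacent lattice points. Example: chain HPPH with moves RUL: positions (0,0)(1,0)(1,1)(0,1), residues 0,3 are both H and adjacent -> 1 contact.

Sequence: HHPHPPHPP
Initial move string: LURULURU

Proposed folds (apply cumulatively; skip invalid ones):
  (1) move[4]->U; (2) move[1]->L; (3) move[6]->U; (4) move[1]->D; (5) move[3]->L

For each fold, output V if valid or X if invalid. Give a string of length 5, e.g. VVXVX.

Answer: VXVXX

Derivation:
Initial: LURULURU -> [(0, 0), (-1, 0), (-1, 1), (0, 1), (0, 2), (-1, 2), (-1, 3), (0, 3), (0, 4)]
Fold 1: move[4]->U => LURUUURU VALID
Fold 2: move[1]->L => LLRUUURU INVALID (collision), skipped
Fold 3: move[6]->U => LURUUUUU VALID
Fold 4: move[1]->D => LDRUUUUU INVALID (collision), skipped
Fold 5: move[3]->L => LURLUUUU INVALID (collision), skipped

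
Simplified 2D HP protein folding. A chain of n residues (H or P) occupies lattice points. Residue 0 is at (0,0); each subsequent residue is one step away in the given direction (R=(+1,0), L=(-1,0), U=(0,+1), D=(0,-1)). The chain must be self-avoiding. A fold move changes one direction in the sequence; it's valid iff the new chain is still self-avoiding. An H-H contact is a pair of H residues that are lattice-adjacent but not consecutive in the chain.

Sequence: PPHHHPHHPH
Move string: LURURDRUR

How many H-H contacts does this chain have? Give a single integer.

Answer: 1

Derivation:
Positions: [(0, 0), (-1, 0), (-1, 1), (0, 1), (0, 2), (1, 2), (1, 1), (2, 1), (2, 2), (3, 2)]
H-H contact: residue 3 @(0,1) - residue 6 @(1, 1)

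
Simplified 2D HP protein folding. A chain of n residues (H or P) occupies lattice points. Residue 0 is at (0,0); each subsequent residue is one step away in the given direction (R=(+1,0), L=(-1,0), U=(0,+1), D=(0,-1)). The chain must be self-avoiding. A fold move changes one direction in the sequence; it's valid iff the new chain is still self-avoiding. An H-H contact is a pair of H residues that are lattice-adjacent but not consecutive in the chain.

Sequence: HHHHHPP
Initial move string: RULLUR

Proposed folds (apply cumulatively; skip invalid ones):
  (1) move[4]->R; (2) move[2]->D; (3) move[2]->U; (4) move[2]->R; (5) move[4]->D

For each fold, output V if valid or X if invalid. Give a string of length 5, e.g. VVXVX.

Answer: XXVXX

Derivation:
Initial: RULLUR -> [(0, 0), (1, 0), (1, 1), (0, 1), (-1, 1), (-1, 2), (0, 2)]
Fold 1: move[4]->R => RULLRR INVALID (collision), skipped
Fold 2: move[2]->D => RUDLUR INVALID (collision), skipped
Fold 3: move[2]->U => RUULUR VALID
Fold 4: move[2]->R => RURLUR INVALID (collision), skipped
Fold 5: move[4]->D => RUULDR INVALID (collision), skipped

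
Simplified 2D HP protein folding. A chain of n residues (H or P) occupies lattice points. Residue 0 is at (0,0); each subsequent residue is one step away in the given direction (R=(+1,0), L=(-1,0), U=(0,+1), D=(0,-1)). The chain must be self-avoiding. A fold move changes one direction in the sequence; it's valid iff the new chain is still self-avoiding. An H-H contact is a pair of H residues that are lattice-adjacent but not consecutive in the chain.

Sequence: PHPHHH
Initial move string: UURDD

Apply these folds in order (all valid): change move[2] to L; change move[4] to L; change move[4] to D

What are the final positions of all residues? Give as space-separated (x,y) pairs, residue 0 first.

Answer: (0,0) (0,1) (0,2) (-1,2) (-1,1) (-1,0)

Derivation:
Initial moves: UURDD
Fold: move[2]->L => UULDD (positions: [(0, 0), (0, 1), (0, 2), (-1, 2), (-1, 1), (-1, 0)])
Fold: move[4]->L => UULDL (positions: [(0, 0), (0, 1), (0, 2), (-1, 2), (-1, 1), (-2, 1)])
Fold: move[4]->D => UULDD (positions: [(0, 0), (0, 1), (0, 2), (-1, 2), (-1, 1), (-1, 0)])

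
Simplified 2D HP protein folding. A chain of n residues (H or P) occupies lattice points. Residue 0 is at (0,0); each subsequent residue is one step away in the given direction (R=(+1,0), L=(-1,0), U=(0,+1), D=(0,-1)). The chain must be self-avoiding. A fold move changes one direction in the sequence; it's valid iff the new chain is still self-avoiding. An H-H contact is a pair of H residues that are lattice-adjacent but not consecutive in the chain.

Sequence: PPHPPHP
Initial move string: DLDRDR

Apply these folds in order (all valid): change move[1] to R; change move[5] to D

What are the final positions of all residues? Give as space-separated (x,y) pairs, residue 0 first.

Answer: (0,0) (0,-1) (1,-1) (1,-2) (2,-2) (2,-3) (2,-4)

Derivation:
Initial moves: DLDRDR
Fold: move[1]->R => DRDRDR (positions: [(0, 0), (0, -1), (1, -1), (1, -2), (2, -2), (2, -3), (3, -3)])
Fold: move[5]->D => DRDRDD (positions: [(0, 0), (0, -1), (1, -1), (1, -2), (2, -2), (2, -3), (2, -4)])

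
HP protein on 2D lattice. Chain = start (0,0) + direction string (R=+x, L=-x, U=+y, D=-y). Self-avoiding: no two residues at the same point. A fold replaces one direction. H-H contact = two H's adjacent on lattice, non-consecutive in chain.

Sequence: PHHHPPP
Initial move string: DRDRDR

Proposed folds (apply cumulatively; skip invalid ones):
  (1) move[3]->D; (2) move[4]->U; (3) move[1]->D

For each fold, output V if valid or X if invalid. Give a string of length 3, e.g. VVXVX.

Initial: DRDRDR -> [(0, 0), (0, -1), (1, -1), (1, -2), (2, -2), (2, -3), (3, -3)]
Fold 1: move[3]->D => DRDDDR VALID
Fold 2: move[4]->U => DRDDUR INVALID (collision), skipped
Fold 3: move[1]->D => DDDDDR VALID

Answer: VXV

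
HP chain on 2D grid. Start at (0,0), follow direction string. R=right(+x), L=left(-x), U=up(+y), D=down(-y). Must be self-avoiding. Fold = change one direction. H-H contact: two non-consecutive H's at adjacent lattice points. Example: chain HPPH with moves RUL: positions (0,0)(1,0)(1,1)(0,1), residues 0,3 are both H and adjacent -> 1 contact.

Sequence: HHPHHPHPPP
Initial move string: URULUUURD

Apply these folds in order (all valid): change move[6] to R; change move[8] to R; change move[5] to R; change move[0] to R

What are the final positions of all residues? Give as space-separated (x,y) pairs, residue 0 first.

Initial moves: URULUUURD
Fold: move[6]->R => URULUURRD (positions: [(0, 0), (0, 1), (1, 1), (1, 2), (0, 2), (0, 3), (0, 4), (1, 4), (2, 4), (2, 3)])
Fold: move[8]->R => URULUURRR (positions: [(0, 0), (0, 1), (1, 1), (1, 2), (0, 2), (0, 3), (0, 4), (1, 4), (2, 4), (3, 4)])
Fold: move[5]->R => URULURRRR (positions: [(0, 0), (0, 1), (1, 1), (1, 2), (0, 2), (0, 3), (1, 3), (2, 3), (3, 3), (4, 3)])
Fold: move[0]->R => RRULURRRR (positions: [(0, 0), (1, 0), (2, 0), (2, 1), (1, 1), (1, 2), (2, 2), (3, 2), (4, 2), (5, 2)])

Answer: (0,0) (1,0) (2,0) (2,1) (1,1) (1,2) (2,2) (3,2) (4,2) (5,2)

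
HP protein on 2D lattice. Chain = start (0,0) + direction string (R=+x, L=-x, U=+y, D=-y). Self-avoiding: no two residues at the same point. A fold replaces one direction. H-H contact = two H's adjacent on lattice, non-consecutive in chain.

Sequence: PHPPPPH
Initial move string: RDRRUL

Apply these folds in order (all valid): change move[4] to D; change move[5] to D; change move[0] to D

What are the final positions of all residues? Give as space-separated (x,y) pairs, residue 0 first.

Answer: (0,0) (0,-1) (0,-2) (1,-2) (2,-2) (2,-3) (2,-4)

Derivation:
Initial moves: RDRRUL
Fold: move[4]->D => RDRRDL (positions: [(0, 0), (1, 0), (1, -1), (2, -1), (3, -1), (3, -2), (2, -2)])
Fold: move[5]->D => RDRRDD (positions: [(0, 0), (1, 0), (1, -1), (2, -1), (3, -1), (3, -2), (3, -3)])
Fold: move[0]->D => DDRRDD (positions: [(0, 0), (0, -1), (0, -2), (1, -2), (2, -2), (2, -3), (2, -4)])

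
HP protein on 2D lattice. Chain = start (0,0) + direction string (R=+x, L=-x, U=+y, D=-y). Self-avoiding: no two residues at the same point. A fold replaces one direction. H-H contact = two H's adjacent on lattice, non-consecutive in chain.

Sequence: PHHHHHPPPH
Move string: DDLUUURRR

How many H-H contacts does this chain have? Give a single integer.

Answer: 1

Derivation:
Positions: [(0, 0), (0, -1), (0, -2), (-1, -2), (-1, -1), (-1, 0), (-1, 1), (0, 1), (1, 1), (2, 1)]
H-H contact: residue 1 @(0,-1) - residue 4 @(-1, -1)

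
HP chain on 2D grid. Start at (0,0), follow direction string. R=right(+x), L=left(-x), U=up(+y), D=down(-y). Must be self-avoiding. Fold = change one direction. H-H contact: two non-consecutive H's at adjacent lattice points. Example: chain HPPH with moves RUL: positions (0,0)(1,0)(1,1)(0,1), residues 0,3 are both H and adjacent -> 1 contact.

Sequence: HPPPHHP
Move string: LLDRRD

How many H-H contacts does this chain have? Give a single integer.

Positions: [(0, 0), (-1, 0), (-2, 0), (-2, -1), (-1, -1), (0, -1), (0, -2)]
H-H contact: residue 0 @(0,0) - residue 5 @(0, -1)

Answer: 1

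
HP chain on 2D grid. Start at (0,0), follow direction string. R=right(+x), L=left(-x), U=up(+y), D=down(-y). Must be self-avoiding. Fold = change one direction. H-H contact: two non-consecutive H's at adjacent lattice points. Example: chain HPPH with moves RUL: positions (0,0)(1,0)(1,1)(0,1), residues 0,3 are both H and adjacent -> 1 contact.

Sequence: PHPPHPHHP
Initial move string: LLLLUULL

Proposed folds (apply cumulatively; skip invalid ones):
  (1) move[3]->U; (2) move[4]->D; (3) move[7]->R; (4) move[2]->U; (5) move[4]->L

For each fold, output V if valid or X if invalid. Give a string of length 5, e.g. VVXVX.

Initial: LLLLUULL -> [(0, 0), (-1, 0), (-2, 0), (-3, 0), (-4, 0), (-4, 1), (-4, 2), (-5, 2), (-6, 2)]
Fold 1: move[3]->U => LLLUUULL VALID
Fold 2: move[4]->D => LLLUDULL INVALID (collision), skipped
Fold 3: move[7]->R => LLLUUULR INVALID (collision), skipped
Fold 4: move[2]->U => LLUUUULL VALID
Fold 5: move[4]->L => LLUULULL VALID

Answer: VXXVV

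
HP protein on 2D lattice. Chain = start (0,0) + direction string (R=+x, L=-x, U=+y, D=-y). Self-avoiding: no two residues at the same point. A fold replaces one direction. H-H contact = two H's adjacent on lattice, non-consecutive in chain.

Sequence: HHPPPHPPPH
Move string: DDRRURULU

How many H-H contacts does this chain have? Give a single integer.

Answer: 0

Derivation:
Positions: [(0, 0), (0, -1), (0, -2), (1, -2), (2, -2), (2, -1), (3, -1), (3, 0), (2, 0), (2, 1)]
No H-H contacts found.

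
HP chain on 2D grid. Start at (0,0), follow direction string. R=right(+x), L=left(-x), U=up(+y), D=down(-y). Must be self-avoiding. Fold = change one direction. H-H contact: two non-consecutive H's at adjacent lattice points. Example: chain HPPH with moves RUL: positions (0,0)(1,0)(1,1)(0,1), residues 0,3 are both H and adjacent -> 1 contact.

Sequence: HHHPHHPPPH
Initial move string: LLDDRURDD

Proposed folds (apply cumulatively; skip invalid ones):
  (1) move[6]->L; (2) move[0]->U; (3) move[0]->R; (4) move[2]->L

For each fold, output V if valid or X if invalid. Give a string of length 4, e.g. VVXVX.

Answer: XXXX

Derivation:
Initial: LLDDRURDD -> [(0, 0), (-1, 0), (-2, 0), (-2, -1), (-2, -2), (-1, -2), (-1, -1), (0, -1), (0, -2), (0, -3)]
Fold 1: move[6]->L => LLDDRULDD INVALID (collision), skipped
Fold 2: move[0]->U => ULDDRURDD INVALID (collision), skipped
Fold 3: move[0]->R => RLDDRURDD INVALID (collision), skipped
Fold 4: move[2]->L => LLLDRURDD INVALID (collision), skipped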